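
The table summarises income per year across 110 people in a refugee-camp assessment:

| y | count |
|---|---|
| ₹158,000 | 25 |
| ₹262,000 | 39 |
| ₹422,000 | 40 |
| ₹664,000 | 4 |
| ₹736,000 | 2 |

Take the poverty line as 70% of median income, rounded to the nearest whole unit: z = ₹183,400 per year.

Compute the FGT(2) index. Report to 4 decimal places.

0.0044

Below the line: 25×₹158,000 (q = 25 of N = 110).
Normalized shortfalls: (183400−158000)/183400 = 0.1385 (×25).
Squared: 0.0192 (×25).
Sum = 0.479522; P₂ = 0.479522 / 110 = 0.0044.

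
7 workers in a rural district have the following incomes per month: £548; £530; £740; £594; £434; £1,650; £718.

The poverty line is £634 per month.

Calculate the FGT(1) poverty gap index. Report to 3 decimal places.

0.097

Below the line: £434, £530, £548, £594 (q = 4 of N = 7).
Relative gaps: (634−434)/634 = 0.3155; (634−530)/634 = 0.1640; (634−548)/634 = 0.1356; (634−594)/634 = 0.0631.
Sum of shortfalls = 0.678233; P₁ averages over all N: 0.678233 / 7 = 0.097.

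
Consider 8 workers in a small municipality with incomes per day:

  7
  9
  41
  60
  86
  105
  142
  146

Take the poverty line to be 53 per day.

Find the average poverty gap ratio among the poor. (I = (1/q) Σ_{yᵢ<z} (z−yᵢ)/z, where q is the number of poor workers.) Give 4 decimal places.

Below z: 7, 9, 41 (q = 3 of N = 8).
Relative gaps: 0.8679, 0.8302, 0.2264; sum = 1.924528.
I averages over the q = 3 poor units only: 1.924528 / 3 = 0.6415.

0.6415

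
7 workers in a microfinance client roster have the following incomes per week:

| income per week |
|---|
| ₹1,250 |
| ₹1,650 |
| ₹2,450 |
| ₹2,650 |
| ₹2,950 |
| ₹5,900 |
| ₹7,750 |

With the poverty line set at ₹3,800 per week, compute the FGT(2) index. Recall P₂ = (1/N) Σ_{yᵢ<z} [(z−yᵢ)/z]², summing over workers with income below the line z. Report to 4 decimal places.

0.1483

Poor units: ₹1,250, ₹1,650, ₹2,450, ₹2,650, ₹2,950 (q = 5 of N = 7).
Normalized shortfalls: (3800−1250)/3800 = 0.6711; (3800−1650)/3800 = 0.5658; (3800−2450)/3800 = 0.3553; (3800−2650)/3800 = 0.3026; (3800−2950)/3800 = 0.2237.
Squared: 0.4503; 0.3201; 0.1262; 0.0916; 0.0500.
Sum = 1.038262; P₂ = 1.038262 / 7 = 0.1483.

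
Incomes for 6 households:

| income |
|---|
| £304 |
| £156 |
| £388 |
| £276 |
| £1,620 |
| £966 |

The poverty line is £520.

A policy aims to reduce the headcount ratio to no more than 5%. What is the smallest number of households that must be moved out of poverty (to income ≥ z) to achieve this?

4

Currently q = 4 of N = 6 are below the line (H = 0.667).
A headcount ratio of at most 5% allows at most ⌊0.05 × 6⌋ = 0 poor households.
So at least 4 − 0 = 4 must be lifted.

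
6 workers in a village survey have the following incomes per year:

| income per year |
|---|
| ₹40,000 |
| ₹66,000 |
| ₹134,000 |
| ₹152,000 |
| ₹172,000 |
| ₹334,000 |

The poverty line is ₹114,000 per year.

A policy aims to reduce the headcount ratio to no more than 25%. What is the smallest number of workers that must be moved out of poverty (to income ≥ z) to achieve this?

Currently q = 2 of N = 6 are below the line (H = 0.333).
A headcount ratio of at most 25% allows at most ⌊0.25 × 6⌋ = 1 poor workers.
So at least 2 − 1 = 1 must be lifted.

1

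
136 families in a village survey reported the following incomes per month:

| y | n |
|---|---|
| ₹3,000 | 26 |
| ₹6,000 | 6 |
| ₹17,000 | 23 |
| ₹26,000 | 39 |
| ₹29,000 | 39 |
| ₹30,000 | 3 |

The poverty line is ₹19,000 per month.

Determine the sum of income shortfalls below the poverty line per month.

Incomes under z: 26×₹3,000, 6×₹6,000, 23×₹17,000 (q = 55 of N = 136).
Individual gaps: 26×(19000−3000) = 416000; 6×(19000−6000) = 78000; 23×(19000−17000) = 46000.
Aggregate gap = ₹540,000.

₹540,000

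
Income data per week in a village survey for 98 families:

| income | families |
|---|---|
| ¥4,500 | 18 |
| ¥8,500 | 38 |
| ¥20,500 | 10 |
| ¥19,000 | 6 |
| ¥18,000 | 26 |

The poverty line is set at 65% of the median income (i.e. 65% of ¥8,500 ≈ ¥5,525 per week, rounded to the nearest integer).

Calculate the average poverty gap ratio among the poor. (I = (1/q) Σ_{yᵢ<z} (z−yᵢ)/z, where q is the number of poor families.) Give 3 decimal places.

0.186

Below the line: 18×¥4,500 (q = 18 of N = 98).
Relative gaps: 0.1855 (×18); sum = 3.339367.
I averages over the q = 18 poor units only: 3.339367 / 18 = 0.186.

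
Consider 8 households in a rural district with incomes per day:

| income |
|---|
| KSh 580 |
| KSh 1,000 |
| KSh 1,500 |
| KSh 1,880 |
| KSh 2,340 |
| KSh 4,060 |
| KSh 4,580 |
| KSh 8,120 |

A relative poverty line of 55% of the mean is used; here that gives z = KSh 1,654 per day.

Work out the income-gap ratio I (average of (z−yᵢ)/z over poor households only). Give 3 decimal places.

0.379

Below the line: KSh 580, KSh 1,000, KSh 1,500 (q = 3 of N = 8).
Shortfall ratios (z−y)/z: 0.6493, 0.3954, 0.0931; sum = 1.137848.
The income-gap ratio divides by q (the poor only): 1.137848 / 3 = 0.379.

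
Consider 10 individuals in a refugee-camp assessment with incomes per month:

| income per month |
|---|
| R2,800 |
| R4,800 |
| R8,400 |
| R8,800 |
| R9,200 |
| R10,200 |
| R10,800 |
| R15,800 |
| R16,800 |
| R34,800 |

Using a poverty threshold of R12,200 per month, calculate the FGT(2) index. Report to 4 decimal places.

0.1237

Below z: R2,800, R4,800, R8,400, R8,800, R9,200, R10,200, R10,800 (q = 7 of N = 10).
Relative gaps: (12200−2800)/12200 = 0.7705; (12200−4800)/12200 = 0.6066; (12200−8400)/12200 = 0.3115; (12200−8800)/12200 = 0.2787; (12200−9200)/12200 = 0.2459; (12200−10200)/12200 = 0.1639; (12200−10800)/12200 = 0.1148.
Squared: 0.5937; 0.3679; 0.0970; 0.0777; 0.0605; 0.0269; 0.0132.
Sum = 1.236764; P₂ = 1.236764 / 10 = 0.1237.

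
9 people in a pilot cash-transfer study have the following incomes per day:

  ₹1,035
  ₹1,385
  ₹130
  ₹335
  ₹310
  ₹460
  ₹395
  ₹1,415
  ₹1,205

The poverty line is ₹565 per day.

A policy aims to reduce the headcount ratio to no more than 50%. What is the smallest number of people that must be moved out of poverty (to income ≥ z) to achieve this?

Currently q = 5 of N = 9 are below the line (H = 0.556).
A headcount ratio of at most 50% allows at most ⌊0.50 × 9⌋ = 4 poor people.
So at least 5 − 4 = 1 must be lifted.

1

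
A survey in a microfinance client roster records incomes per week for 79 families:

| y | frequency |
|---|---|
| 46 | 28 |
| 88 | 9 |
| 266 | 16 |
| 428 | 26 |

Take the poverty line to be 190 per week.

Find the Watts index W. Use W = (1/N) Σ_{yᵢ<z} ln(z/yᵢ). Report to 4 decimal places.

Below z: 28×46, 9×88 (q = 37 of N = 79).
Log shortfalls: ln(190/46) = 1.4184 (×28); ln(190/88) = 0.7697 (×9).
W = 46.641900 / 79 = 0.5904.

0.5904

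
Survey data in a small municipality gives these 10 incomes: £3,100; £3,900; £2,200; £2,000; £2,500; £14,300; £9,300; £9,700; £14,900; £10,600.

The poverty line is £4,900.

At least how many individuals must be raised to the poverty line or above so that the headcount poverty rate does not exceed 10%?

Currently q = 5 of N = 10 are below the line (H = 0.500).
A headcount ratio of at most 10% allows at most ⌊0.10 × 10⌋ = 1 poor individuals.
So at least 5 − 1 = 4 must be lifted.

4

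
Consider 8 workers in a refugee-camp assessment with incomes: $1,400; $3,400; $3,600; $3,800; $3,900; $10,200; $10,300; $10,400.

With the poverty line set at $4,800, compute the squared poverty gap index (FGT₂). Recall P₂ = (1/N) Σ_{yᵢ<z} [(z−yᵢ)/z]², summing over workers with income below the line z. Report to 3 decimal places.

Below z: $1,400, $3,400, $3,600, $3,800, $3,900 (q = 5 of N = 8).
Shortfall ratios: (4800−1400)/4800 = 0.7083; (4800−3400)/4800 = 0.2917; (4800−3600)/4800 = 0.2500; (4800−3800)/4800 = 0.2083; (4800−3900)/4800 = 0.1875.
Squared: 0.5017; 0.0851; 0.0625; 0.0434; 0.0352.
Sum = 0.727865; P₂ = 0.727865 / 8 = 0.091.

0.091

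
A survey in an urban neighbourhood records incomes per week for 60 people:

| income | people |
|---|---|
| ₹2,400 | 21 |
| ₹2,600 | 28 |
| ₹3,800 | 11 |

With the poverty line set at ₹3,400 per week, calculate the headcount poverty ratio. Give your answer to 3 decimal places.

0.817

49 of the 60 people have income below ₹3,400.
H = 49/60 = 0.817.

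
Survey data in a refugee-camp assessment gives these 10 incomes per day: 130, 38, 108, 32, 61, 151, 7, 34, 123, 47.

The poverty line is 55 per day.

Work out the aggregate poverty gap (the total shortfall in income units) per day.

Incomes under z: 7, 32, 34, 38, 47 (q = 5 of N = 10).
Individual gaps: 55−7 = 48; 55−32 = 23; 55−34 = 21; 55−38 = 17; 55−47 = 8.
Aggregate gap = 117.

117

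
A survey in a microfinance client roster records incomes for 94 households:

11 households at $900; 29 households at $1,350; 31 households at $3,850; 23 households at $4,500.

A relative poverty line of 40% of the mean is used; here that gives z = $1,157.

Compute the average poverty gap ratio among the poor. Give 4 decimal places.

0.2221

Below the line: 11×$900 (q = 11 of N = 94).
Shortfall ratios (z−y)/z: 0.2221 (×11); sum = 2.443388.
I averages over the q = 11 poor units only: 2.443388 / 11 = 0.2221.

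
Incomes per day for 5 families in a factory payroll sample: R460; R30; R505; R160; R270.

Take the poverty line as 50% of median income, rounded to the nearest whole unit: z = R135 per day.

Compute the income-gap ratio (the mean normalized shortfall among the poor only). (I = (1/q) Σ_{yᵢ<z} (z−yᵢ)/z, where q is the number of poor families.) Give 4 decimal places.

Below the line: R30 (q = 1 of N = 5).
Relative gaps: 0.7778; sum = 0.777778.
I averages over the q = 1 poor units only: 0.777778 / 1 = 0.7778.

0.7778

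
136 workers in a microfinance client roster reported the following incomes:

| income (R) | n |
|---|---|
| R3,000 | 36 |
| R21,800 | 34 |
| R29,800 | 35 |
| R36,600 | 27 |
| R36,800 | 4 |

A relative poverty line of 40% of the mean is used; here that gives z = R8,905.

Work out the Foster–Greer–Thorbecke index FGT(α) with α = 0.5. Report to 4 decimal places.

0.2156

Below z: 36×R3,000 (q = 36 of N = 136).
Shortfall ratios: (8905−3000)/8905 = 0.6631 (×36).
Raised to α = 0.5: 0.81432 (×36).
Sum = 29.315377; FGT(0.5) = 29.315377 / 136 = 0.2156.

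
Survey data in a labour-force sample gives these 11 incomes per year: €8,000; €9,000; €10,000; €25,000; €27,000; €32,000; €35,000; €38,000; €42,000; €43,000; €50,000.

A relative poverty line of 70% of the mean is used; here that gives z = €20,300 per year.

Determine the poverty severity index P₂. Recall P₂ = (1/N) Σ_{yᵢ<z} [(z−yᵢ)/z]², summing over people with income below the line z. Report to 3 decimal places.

0.085

Below the line: €8,000, €9,000, €10,000 (q = 3 of N = 11).
Gap ratios (z−y)/z: (20300−8000)/20300 = 0.6059; (20300−9000)/20300 = 0.5567; (20300−10000)/20300 = 0.5074.
Squared: 0.3671; 0.3099; 0.2574.
Sum = 0.934432; P₂ = 0.934432 / 11 = 0.085.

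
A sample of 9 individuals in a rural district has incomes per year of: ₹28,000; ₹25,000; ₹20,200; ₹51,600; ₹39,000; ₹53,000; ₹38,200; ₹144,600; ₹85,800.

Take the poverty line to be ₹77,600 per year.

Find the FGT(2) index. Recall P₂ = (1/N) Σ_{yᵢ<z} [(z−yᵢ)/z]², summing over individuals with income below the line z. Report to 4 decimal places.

Poor units: ₹20,200, ₹25,000, ₹28,000, ₹38,200, ₹39,000, ₹51,600, ₹53,000 (q = 7 of N = 9).
Relative gaps: (77600−20200)/77600 = 0.7397; (77600−25000)/77600 = 0.6778; (77600−28000)/77600 = 0.6392; (77600−38200)/77600 = 0.5077; (77600−39000)/77600 = 0.4974; (77600−51600)/77600 = 0.3351; (77600−53000)/77600 = 0.3170.
Squared: 0.5471; 0.4595; 0.4085; 0.2578; 0.2474; 0.1123; 0.1005.
Sum = 2.133124; P₂ = 2.133124 / 9 = 0.2370.

0.2370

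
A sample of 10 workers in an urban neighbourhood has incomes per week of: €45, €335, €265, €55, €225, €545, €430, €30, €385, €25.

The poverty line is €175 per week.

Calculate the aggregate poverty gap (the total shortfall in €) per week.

Below z: €25, €30, €45, €55 (q = 4 of N = 10).
Individual gaps: 175−25 = 150; 175−30 = 145; 175−45 = 130; 175−55 = 120.
Aggregate gap = €545.

€545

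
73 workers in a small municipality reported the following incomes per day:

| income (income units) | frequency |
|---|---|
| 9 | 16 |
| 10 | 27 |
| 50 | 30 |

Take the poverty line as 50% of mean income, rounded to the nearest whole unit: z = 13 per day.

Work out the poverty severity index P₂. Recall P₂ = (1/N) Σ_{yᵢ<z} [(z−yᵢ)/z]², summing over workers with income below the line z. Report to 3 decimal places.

Below z: 16×9, 27×10 (q = 43 of N = 73).
Gap ratios (z−y)/z: (13−9)/13 = 0.3077 (×16); (13−10)/13 = 0.2308 (×27).
Squared: 0.0947 (×16); 0.0533 (×27).
Sum = 2.952663; P₂ = 2.952663 / 73 = 0.040.

0.040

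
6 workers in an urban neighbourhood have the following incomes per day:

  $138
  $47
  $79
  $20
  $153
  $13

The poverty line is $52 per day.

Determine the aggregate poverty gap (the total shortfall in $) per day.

Poor units: $13, $20, $47 (q = 3 of N = 6).
Individual gaps: 52−13 = 39; 52−20 = 32; 52−47 = 5.
Aggregate gap = $76.

$76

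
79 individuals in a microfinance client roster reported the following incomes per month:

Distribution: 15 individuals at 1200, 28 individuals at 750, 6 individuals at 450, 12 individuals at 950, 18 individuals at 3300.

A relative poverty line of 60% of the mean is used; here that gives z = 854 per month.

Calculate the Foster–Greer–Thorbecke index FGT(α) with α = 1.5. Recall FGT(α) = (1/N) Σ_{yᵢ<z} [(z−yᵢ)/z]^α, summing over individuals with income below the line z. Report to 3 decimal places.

0.040

Below the line: 6×450, 28×750 (q = 34 of N = 79).
Gap ratios (z−y)/z: (854−450)/854 = 0.4731 (×6); (854−750)/854 = 0.1218 (×28).
Raised to α = 1.5: 0.32538 (×6); 0.04250 (×28).
Sum = 3.142184; FGT(1.5) = 3.142184 / 79 = 0.040.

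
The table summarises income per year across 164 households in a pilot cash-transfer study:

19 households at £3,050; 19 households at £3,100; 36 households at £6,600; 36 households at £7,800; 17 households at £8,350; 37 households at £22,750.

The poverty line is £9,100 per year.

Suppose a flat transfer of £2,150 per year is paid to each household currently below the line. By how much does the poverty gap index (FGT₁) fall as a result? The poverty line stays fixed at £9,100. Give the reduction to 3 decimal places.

0.147

Before: below the line — 19×£3,050, 19×£3,100, 36×£6,600, 36×£7,800, 17×£8,350; poverty gap index (FGT₁) = 0.25362.
After the £2,150 transfer: below the line — 19×£5,200, 19×£5,250, 36×£8,750; poverty gap index (FGT₁) = 0.10711.
Reduction = 0.25362 − 0.10711 = 0.147.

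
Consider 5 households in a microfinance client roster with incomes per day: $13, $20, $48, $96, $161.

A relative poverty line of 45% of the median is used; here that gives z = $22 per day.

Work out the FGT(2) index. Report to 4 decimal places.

0.0351

Poor units: $13, $20 (q = 2 of N = 5).
Gap ratios (z−y)/z: (22−13)/22 = 0.4091; (22−20)/22 = 0.0909.
Squared: 0.1674; 0.0083.
Sum = 0.175620; P₂ = 0.175620 / 5 = 0.0351.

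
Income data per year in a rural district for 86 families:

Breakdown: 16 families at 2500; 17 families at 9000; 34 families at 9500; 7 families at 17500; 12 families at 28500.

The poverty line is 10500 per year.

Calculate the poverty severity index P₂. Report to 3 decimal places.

Incomes under z: 16×2500, 17×9000, 34×9500 (q = 67 of N = 86).
Normalized shortfalls: (10500−2500)/10500 = 0.7619 (×16); (10500−9000)/10500 = 0.1429 (×17); (10500−9500)/10500 = 0.0952 (×34).
Squared: 0.5805 (×16); 0.0204 (×17); 0.0091 (×34).
Sum = 9.943311; P₂ = 9.943311 / 86 = 0.116.

0.116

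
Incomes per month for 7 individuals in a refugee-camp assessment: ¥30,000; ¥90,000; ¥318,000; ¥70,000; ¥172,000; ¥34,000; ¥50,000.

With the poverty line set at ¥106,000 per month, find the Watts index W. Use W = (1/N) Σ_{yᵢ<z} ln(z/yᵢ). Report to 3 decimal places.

Below z: ¥30,000, ¥34,000, ¥50,000, ¥70,000, ¥90,000 (q = 5 of N = 7).
ln(z/y) terms: ln(106000/30000) = 1.2622; ln(106000/34000) = 1.1371; ln(106000/50000) = 0.7514; ln(106000/70000) = 0.4149; ln(106000/90000) = 0.1636.
W = 3.729310 / 7 = 0.533.

0.533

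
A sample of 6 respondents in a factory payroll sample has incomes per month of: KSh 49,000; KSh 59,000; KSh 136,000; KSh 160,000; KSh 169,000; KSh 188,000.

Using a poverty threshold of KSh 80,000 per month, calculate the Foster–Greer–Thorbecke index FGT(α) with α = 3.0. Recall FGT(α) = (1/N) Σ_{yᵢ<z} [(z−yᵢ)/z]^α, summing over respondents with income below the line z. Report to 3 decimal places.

0.013

Below z: KSh 49,000, KSh 59,000 (q = 2 of N = 6).
Relative gaps: (80000−49000)/80000 = 0.3875; (80000−59000)/80000 = 0.2625.
Raised to α = 3.0: 0.05819; 0.01809.
Sum = 0.076273; FGT(3.0) = 0.076273 / 6 = 0.013.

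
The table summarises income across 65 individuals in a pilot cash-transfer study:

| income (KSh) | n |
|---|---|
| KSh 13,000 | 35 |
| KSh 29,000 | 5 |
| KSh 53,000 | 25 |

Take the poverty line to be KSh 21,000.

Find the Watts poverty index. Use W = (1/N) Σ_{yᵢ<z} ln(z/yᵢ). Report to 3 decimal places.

0.258

Below z: 35×KSh 13,000 (q = 35 of N = 65).
Log shortfalls: ln(21000/13000) = 0.4796 (×35).
W = 16.785058 / 65 = 0.258.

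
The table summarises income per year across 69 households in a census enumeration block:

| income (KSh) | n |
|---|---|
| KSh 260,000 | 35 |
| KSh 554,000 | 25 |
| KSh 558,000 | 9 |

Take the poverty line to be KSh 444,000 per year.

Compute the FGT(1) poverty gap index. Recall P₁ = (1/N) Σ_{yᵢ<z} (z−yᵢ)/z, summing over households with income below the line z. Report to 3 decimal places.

Incomes under z: 35×KSh 260,000 (q = 35 of N = 69).
Relative gaps: (444000−260000)/444000 = 0.4144 (×35).
Sum of shortfalls = 14.504505; P₁ averages over all N: 14.504505 / 69 = 0.210.

0.210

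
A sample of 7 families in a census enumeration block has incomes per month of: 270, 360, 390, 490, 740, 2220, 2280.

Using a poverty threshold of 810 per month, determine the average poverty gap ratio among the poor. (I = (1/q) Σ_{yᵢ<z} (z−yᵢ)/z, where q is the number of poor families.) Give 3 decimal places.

Poor units: 270, 360, 390, 490, 740 (q = 5 of N = 7).
Relative gaps: 0.6667, 0.5556, 0.5185, 0.3951, 0.0864; sum = 2.222222.
I averages over the q = 5 poor units only: 2.222222 / 5 = 0.444.

0.444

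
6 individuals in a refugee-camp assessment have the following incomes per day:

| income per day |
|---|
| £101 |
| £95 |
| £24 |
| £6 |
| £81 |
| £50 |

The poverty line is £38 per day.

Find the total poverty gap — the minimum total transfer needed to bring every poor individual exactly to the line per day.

Below the line: £6, £24 (q = 2 of N = 6).
Individual gaps: 38−6 = 32; 38−24 = 14.
Aggregate gap = £46.

£46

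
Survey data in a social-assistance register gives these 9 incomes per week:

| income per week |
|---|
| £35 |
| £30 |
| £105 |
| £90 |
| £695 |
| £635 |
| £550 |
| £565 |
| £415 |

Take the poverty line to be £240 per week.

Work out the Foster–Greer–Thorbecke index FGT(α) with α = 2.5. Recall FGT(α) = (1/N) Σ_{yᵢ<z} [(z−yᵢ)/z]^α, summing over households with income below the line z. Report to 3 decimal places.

0.215

Below the line: £30, £35, £90, £105 (q = 4 of N = 9).
Gap ratios (z−y)/z: (240−30)/240 = 0.8750; (240−35)/240 = 0.8542; (240−90)/240 = 0.6250; (240−105)/240 = 0.5625.
Raised to α = 2.5: 0.71618; 0.67431; 0.30882; 0.23730.
Sum = 1.936603; FGT(2.5) = 1.936603 / 9 = 0.215.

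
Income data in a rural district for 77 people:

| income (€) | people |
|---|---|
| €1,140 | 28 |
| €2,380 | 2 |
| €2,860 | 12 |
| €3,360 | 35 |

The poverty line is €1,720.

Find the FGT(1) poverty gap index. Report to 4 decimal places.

Below z: 28×€1,140 (q = 28 of N = 77).
Normalized shortfalls: (1720−1140)/1720 = 0.3372 (×28).
Σ = 9.441860. Dividing by the full population N = 77 gives P₁ = 0.1226.

0.1226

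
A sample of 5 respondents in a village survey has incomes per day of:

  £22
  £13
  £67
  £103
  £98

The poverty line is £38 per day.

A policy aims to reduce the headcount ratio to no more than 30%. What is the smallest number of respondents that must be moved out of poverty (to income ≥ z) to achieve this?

2 of the 5 respondents are poor, so H = 2/5 = 0.400.
A headcount ratio of at most 30% allows at most ⌊0.30 × 5⌋ = 1 poor respondents.
So at least 2 − 1 = 1 must be lifted.

1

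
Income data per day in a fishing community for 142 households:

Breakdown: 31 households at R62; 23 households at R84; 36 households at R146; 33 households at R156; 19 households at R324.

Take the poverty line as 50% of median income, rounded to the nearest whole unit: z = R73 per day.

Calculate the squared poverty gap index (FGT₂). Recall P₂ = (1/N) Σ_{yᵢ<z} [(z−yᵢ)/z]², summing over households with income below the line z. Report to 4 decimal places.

Below the line: 31×R62 (q = 31 of N = 142).
Normalized shortfalls: (73−62)/73 = 0.1507 (×31).
Squared: 0.0227 (×31).
Sum = 0.703884; P₂ = 0.703884 / 142 = 0.0050.

0.0050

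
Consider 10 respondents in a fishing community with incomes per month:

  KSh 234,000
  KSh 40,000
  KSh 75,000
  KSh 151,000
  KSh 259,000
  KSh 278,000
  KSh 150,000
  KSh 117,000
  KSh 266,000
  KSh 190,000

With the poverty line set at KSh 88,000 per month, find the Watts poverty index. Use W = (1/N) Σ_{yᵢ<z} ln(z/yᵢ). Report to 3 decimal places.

0.095

Below z: KSh 40,000, KSh 75,000 (q = 2 of N = 10).
ln(z/y) terms: ln(88000/40000) = 0.7885; ln(88000/75000) = 0.1598.
W = 0.948306 / 10 = 0.095.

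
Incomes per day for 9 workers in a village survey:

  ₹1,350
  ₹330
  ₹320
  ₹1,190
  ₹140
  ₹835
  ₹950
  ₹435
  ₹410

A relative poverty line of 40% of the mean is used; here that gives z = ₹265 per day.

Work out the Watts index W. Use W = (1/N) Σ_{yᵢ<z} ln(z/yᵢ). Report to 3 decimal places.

Below the line: ₹140 (q = 1 of N = 9).
ln(z/y) terms: ln(265/140) = 0.6381.
W = 0.638087 / 9 = 0.071.

0.071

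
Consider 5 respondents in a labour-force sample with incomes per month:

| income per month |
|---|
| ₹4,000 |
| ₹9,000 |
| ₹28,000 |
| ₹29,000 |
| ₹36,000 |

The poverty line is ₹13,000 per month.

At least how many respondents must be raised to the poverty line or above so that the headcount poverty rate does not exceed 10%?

2 of the 5 respondents are poor, so H = 2/5 = 0.400.
A headcount ratio of at most 10% allows at most ⌊0.10 × 5⌋ = 0 poor respondents.
So at least 2 − 0 = 2 must be lifted.

2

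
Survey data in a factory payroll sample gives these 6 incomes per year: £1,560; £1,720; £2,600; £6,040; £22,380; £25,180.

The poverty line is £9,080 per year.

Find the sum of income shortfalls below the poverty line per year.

£24,400

Below z: £1,560, £1,720, £2,600, £6,040 (q = 4 of N = 6).
Individual gaps: 9080−1560 = 7520; 9080−1720 = 7360; 9080−2600 = 6480; 9080−6040 = 3040.
Aggregate gap = £24,400.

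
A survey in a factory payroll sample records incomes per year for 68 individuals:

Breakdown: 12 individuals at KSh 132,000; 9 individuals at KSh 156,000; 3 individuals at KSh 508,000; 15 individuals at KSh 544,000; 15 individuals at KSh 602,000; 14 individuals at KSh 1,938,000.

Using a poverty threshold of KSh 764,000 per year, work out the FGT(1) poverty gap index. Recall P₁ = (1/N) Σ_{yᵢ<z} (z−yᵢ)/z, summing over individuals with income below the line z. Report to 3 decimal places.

0.376

Below z: 12×KSh 132,000, 9×KSh 156,000, 3×KSh 508,000, 15×KSh 544,000, 15×KSh 602,000 (q = 54 of N = 68).
Shortfall ratios: (764000−132000)/764000 = 0.8272 (×12); (764000−156000)/764000 = 0.7958 (×9); (764000−508000)/764000 = 0.3351 (×3); (764000−544000)/764000 = 0.2880 (×15); (764000−602000)/764000 = 0.2120 (×15).
Σ = 25.594241. Dividing by the full population N = 68 gives P₁ = 0.376.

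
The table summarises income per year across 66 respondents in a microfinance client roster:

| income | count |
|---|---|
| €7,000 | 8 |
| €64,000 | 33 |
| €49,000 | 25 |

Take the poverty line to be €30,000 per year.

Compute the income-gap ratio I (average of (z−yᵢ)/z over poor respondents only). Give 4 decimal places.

Incomes under z: 8×€7,000 (q = 8 of N = 66).
Shortfall ratios (z−y)/z: 0.7667 (×8); sum = 6.133333.
I averages over the q = 8 poor units only: 6.133333 / 8 = 0.7667.

0.7667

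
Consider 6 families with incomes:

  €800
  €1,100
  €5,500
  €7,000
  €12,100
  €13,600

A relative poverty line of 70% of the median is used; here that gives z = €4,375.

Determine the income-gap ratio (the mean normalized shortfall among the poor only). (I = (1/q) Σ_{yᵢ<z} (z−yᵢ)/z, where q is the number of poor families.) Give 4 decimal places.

0.7829

Incomes under z: €800, €1,100 (q = 2 of N = 6).
Relative gaps: 0.8171, 0.7486; sum = 1.565714.
I averages over the q = 2 poor units only: 1.565714 / 2 = 0.7829.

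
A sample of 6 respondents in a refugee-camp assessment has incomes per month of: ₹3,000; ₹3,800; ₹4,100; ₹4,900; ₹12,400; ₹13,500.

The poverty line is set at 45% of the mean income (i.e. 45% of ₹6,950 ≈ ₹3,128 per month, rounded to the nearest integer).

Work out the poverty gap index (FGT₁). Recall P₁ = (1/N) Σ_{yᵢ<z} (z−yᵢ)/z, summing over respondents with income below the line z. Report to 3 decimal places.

Below z: ₹3,000 (q = 1 of N = 6).
Relative gaps: (3128−3000)/3128 = 0.0409.
Sum of shortfalls = 0.040921; P₁ averages over all N: 0.040921 / 6 = 0.007.

0.007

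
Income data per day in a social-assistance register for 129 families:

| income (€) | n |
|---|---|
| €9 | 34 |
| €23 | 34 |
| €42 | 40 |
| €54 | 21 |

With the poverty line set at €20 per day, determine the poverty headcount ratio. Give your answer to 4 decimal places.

0.2636

34 of the 129 families have income below €20.
H = 34/129 = 0.2636.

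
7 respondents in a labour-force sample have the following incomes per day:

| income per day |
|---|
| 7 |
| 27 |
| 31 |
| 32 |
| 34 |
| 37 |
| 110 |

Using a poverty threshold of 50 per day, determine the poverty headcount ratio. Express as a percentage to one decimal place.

85.7%

6 of the 7 respondents have income below 50.
H = 6/7 = 85.7%.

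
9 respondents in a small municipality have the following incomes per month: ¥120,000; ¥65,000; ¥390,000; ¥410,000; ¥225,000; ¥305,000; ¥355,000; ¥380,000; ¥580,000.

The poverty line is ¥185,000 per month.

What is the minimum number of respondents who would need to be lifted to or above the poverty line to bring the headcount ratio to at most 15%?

1

2 of the 9 respondents are poor, so H = 2/9 = 0.222.
A headcount ratio of at most 15% allows at most ⌊0.15 × 9⌋ = 1 poor respondents.
So at least 2 − 1 = 1 must be lifted.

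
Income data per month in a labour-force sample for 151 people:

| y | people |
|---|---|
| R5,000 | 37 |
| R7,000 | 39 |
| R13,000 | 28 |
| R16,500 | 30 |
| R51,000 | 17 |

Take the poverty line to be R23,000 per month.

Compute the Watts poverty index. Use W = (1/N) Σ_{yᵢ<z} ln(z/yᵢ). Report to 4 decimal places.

Poor units: 37×R5,000, 39×R7,000, 28×R13,000, 30×R16,500 (q = 134 of N = 151).
Log gaps: ln(23000/5000) = 1.5261 (×37); ln(23000/7000) = 1.1896 (×39); ln(23000/13000) = 0.5705 (×28); ln(23000/16500) = 0.3321 (×30).
W = 128.797133 / 151 = 0.8530.

0.8530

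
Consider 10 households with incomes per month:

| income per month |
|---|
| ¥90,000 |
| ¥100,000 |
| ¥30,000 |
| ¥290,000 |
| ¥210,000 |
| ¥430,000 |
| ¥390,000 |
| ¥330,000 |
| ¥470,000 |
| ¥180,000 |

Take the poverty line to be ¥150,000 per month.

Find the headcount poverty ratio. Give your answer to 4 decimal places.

3 of the 10 households have income below ¥150,000.
H = 3/10 = 0.3000.

0.3000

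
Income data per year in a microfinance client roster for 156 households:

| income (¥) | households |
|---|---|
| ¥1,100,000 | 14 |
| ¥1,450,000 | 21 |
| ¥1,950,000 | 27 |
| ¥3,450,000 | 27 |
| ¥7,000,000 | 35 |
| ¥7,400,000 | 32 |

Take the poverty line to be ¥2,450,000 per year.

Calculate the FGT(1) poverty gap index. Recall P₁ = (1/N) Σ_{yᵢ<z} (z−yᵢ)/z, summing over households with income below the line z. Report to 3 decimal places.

0.140

Incomes under z: 14×¥1,100,000, 21×¥1,450,000, 27×¥1,950,000 (q = 62 of N = 156).
Relative gaps: (2450000−1100000)/2450000 = 0.5510 (×14); (2450000−1450000)/2450000 = 0.4082 (×21); (2450000−1950000)/2450000 = 0.2041 (×27).
Σ = 21.795918. Dividing by the full population N = 156 gives P₁ = 0.140.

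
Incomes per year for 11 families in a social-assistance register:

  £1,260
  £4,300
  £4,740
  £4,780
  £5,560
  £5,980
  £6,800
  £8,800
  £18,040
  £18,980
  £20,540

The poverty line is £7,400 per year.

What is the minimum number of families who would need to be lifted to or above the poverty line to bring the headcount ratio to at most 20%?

7 of the 11 families are poor, so H = 7/11 = 0.636.
A headcount ratio of at most 20% allows at most ⌊0.20 × 11⌋ = 2 poor families.
So at least 7 − 2 = 5 must be lifted.

5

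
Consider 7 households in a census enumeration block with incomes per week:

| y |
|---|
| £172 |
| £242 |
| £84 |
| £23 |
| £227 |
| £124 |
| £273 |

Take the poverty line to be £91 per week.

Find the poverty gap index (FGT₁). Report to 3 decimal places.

0.118

Below the line: £23, £84 (q = 2 of N = 7).
Relative gaps: (91−23)/91 = 0.7473; (91−84)/91 = 0.0769.
Σ = 0.824176. Dividing by the full population N = 7 gives P₁ = 0.118.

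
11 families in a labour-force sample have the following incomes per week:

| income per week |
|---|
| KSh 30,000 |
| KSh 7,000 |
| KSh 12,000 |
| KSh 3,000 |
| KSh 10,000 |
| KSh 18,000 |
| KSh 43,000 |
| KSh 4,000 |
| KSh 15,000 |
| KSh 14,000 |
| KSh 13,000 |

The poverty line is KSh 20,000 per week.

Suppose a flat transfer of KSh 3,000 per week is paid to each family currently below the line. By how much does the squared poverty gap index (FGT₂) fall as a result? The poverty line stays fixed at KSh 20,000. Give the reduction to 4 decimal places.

0.0964

Before: below the line — KSh 3,000, KSh 4,000, KSh 7,000, KSh 10,000, KSh 12,000, KSh 13,000, KSh 14,000, KSh 15,000, KSh 18,000; squared poverty gap index (FGT₂) = 0.225455.
After the KSh 3,000 transfer: below the line — KSh 6,000, KSh 7,000, KSh 10,000, KSh 13,000, KSh 15,000, KSh 16,000, KSh 17,000, KSh 18,000; squared poverty gap index (FGT₂) = 0.129091.
Reduction = 0.225455 − 0.129091 = 0.0964.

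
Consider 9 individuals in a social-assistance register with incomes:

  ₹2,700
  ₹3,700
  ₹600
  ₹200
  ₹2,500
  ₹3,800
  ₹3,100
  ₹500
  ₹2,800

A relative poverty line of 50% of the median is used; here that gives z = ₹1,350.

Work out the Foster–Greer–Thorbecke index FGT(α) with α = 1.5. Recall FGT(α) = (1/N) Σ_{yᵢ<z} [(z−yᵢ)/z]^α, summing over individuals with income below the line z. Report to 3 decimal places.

0.189

Below the line: ₹200, ₹500, ₹600 (q = 3 of N = 9).
Normalized shortfalls: (1350−200)/1350 = 0.8519; (1350−500)/1350 = 0.6296; (1350−600)/1350 = 0.5556.
Raised to α = 1.5: 0.78622; 0.49961; 0.41409.
Sum = 1.699916; FGT(1.5) = 1.699916 / 9 = 0.189.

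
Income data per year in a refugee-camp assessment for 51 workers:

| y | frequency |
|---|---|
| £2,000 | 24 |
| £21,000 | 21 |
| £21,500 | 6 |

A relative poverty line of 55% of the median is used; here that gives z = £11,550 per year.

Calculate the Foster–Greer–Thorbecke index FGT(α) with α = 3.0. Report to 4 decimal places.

Below z: 24×£2,000 (q = 24 of N = 51).
Gap ratios (z−y)/z: (11550−2000)/11550 = 0.8268 (×24).
Raised to α = 3.0: 0.56528 (×24).
Sum = 13.566737; FGT(3.0) = 13.566737 / 51 = 0.2660.

0.2660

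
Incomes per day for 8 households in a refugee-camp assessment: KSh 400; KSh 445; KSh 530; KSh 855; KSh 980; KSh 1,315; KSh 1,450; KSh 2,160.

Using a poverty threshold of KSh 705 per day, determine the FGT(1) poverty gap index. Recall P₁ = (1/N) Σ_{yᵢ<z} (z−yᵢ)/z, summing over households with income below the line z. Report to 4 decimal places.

0.1312

Below the line: KSh 400, KSh 445, KSh 530 (q = 3 of N = 8).
Relative gaps: (705−400)/705 = 0.4326; (705−445)/705 = 0.3688; (705−530)/705 = 0.2482.
Σ = 1.049645. Dividing by the full population N = 8 gives P₁ = 0.1312.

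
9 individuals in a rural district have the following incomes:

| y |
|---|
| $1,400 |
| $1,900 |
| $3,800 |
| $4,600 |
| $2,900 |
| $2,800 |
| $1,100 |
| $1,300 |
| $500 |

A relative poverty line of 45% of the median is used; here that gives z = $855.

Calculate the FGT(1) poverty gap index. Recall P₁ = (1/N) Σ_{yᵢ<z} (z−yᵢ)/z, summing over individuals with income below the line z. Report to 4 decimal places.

Poor units: $500 (q = 1 of N = 9).
Shortfall ratios: (855−500)/855 = 0.4152.
Σ = 0.415205. Dividing by the full population N = 9 gives P₁ = 0.0461.

0.0461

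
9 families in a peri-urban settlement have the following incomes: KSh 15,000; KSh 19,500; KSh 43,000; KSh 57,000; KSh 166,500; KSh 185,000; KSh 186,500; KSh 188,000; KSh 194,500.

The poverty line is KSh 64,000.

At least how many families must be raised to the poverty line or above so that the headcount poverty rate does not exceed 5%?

Currently q = 4 of N = 9 are below the line (H = 0.444).
A headcount ratio of at most 5% allows at most ⌊0.05 × 9⌋ = 0 poor families.
So at least 4 − 0 = 4 must be lifted.

4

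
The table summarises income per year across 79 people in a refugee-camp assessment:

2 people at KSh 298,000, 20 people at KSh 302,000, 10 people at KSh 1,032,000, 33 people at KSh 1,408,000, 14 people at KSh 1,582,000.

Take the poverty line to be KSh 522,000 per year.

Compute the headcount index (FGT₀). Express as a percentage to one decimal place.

27.8%

22 of the 79 people have income below KSh 522,000.
H = 22/79 = 27.8%.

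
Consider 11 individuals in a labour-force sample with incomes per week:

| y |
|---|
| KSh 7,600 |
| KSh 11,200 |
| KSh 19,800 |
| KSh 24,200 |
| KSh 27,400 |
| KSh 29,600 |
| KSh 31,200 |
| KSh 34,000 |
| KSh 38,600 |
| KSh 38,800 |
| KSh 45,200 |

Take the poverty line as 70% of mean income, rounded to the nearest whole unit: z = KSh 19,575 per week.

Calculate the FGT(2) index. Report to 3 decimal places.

Below the line: KSh 7,600, KSh 11,200 (q = 2 of N = 11).
Normalized shortfalls: (19575−7600)/19575 = 0.6117; (19575−11200)/19575 = 0.4278.
Squared: 0.3742; 0.1830.
Sum = 0.557286; P₂ = 0.557286 / 11 = 0.051.

0.051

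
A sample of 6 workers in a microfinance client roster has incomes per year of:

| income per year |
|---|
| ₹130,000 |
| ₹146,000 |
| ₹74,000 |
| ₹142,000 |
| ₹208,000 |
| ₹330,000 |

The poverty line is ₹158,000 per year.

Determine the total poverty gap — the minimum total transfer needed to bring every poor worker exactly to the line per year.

₹140,000

Incomes under z: ₹74,000, ₹130,000, ₹142,000, ₹146,000 (q = 4 of N = 6).
Individual gaps: 158000−74000 = 84000; 158000−130000 = 28000; 158000−142000 = 16000; 158000−146000 = 12000.
Aggregate gap = ₹140,000.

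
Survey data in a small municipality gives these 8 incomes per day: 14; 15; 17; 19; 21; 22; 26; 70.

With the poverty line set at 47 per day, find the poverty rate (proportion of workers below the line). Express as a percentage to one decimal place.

87.5%

7 of the 8 workers have income below 47.
H = 7/8 = 87.5%.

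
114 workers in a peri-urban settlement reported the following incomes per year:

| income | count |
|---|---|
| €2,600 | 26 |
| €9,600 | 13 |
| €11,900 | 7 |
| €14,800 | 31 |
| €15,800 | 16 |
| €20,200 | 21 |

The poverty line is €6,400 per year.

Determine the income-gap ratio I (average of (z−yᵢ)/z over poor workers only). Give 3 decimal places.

0.594

Below the line: 26×€2,600 (q = 26 of N = 114).
Relative gaps: 0.5938 (×26); sum = 15.437500.
The income-gap ratio divides by q (the poor only): 15.437500 / 26 = 0.594.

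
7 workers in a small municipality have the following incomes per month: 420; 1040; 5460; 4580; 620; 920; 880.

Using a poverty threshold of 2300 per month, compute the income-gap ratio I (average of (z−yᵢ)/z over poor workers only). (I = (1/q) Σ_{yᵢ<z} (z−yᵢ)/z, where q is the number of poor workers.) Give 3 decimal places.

0.663

Poor units: 420, 620, 880, 920, 1040 (q = 5 of N = 7).
Shortfall ratios (z−y)/z: 0.8174, 0.7304, 0.6174, 0.6000, 0.5478; sum = 3.313043.
The income-gap ratio divides by q (the poor only): 3.313043 / 5 = 0.663.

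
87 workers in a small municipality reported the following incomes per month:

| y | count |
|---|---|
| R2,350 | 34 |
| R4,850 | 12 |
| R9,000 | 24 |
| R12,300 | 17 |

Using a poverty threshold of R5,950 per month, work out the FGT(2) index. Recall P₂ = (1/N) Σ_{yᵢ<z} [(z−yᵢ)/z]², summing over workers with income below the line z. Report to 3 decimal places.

0.148

Poor units: 34×R2,350, 12×R4,850 (q = 46 of N = 87).
Normalized shortfalls: (5950−2350)/5950 = 0.6050 (×34); (5950−4850)/5950 = 0.1849 (×12).
Squared: 0.3661 (×34); 0.0342 (×12).
Sum = 12.856719; P₂ = 12.856719 / 87 = 0.148.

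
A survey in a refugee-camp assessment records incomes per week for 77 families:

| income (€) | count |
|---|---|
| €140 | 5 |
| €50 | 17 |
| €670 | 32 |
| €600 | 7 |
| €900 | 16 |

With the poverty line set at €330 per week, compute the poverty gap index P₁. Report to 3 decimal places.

0.225

Incomes under z: 17×€50, 5×€140 (q = 22 of N = 77).
Gap ratios (z−y)/z: (330−50)/330 = 0.8485 (×17); (330−140)/330 = 0.5758 (×5).
Σ = 17.303030. Dividing by the full population N = 77 gives P₁ = 0.225.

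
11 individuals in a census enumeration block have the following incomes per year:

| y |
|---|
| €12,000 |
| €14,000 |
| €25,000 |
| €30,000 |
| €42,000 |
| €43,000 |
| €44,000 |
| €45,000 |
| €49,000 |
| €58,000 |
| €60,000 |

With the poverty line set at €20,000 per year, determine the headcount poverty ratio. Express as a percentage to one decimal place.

18.2%

2 of the 11 individuals have income below €20,000.
H = 2/11 = 18.2%.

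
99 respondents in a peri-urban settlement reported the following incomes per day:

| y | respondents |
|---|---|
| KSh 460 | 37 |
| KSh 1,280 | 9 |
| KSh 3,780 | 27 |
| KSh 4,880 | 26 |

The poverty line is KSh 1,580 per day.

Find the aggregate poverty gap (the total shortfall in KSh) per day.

KSh 44,140

Below the line: 37×KSh 460, 9×KSh 1,280 (q = 46 of N = 99).
Individual gaps: 37×(1580−460) = 41440; 9×(1580−1280) = 2700.
Aggregate gap = KSh 44,140.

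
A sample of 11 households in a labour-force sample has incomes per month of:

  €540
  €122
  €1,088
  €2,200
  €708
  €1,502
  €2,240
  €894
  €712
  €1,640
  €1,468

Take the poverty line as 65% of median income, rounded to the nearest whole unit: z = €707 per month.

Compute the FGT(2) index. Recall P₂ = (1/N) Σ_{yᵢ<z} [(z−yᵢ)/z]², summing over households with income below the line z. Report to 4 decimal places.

Below the line: €122, €540 (q = 2 of N = 11).
Relative gaps: (707−122)/707 = 0.8274; (707−540)/707 = 0.2362.
Squared: 0.6847; 0.0558.
Sum = 0.740452; P₂ = 0.740452 / 11 = 0.0673.

0.0673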